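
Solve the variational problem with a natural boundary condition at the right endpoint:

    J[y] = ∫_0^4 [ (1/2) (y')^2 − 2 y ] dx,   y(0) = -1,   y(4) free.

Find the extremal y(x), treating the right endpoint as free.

The Lagrangian L = (1/2) (y')^2 − 2 y gives
    ∂L/∂y = −2,   ∂L/∂y' = y'.
Euler-Lagrange: d/dx(y') − (−2) = 0, i.e. y'' + 2 = 0, so
    y(x) = −(2/2) x^2 + C1 x + C2.
Fixed left endpoint y(0) = -1 ⇒ C2 = -1.
The right endpoint x = 4 is free, so the natural (transversality) condition is ∂L/∂y' |_{x=4} = 0, i.e. y'(4) = 0.
Compute y'(x) = −2 x + C1, so y'(4) = −8 + C1 = 0 ⇒ C1 = 8.
Therefore the extremal is
    y(x) = −x^2 + 8 x − 1.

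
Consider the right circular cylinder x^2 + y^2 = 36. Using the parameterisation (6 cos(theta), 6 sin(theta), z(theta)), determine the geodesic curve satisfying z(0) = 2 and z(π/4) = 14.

Parameterise the cylinder of radius R = 6 as
    r(θ) = (6 cos θ, 6 sin θ, z(θ)).
The arc-length element is
    ds = sqrt(36 + (dz/dθ)^2) dθ,
so the Lagrangian is L = sqrt(36 + z'^2).
L depends on z' only, not on z or θ, so ∂L/∂z = 0 and
    ∂L/∂z' = z' / sqrt(36 + z'^2).
The Euler-Lagrange equation gives
    d/dθ( z' / sqrt(36 + z'^2) ) = 0,
so z' is constant. Integrating once:
    z(θ) = a θ + b,
a helix on the cylinder (a straight line when the cylinder is unrolled). The constants a, b are determined by the endpoint conditions.
With endpoint conditions z(0) = 2 and z(π/4) = 14: from z(0) = b we get b = 2, and a·π/4 + 2 = 14 gives a = 48/π, so
    z(θ) = (48/π) θ + 2.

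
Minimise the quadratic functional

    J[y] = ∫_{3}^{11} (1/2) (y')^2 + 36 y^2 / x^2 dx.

The Lagrangian is L = (1/2) (y')^2 + 36 y^2 / x^2.
Compute ∂L/∂y = 72y/x^2, ∂L/∂y' = y'.
The Euler-Lagrange equation d/dx(∂L/∂y') − ∂L/∂y = 0 reduces to
    y'' − 72/x^2 · y = 0  (x > 0).
Its general solution is
    y(x) = A x^9 + B x^(-8),
with A, B fixed by the endpoint conditions.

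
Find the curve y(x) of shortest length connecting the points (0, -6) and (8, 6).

Arc-length functional: J[y] = ∫ sqrt(1 + (y')^2) dx.
Lagrangian L = sqrt(1 + (y')^2) has no explicit y dependence, so ∂L/∂y = 0 and the Euler-Lagrange equation gives
    d/dx( y' / sqrt(1 + (y')^2) ) = 0  ⇒  y' / sqrt(1 + (y')^2) = const.
Hence y' is constant, so y(x) is affine.
Fitting the endpoints (0, -6) and (8, 6):
    slope m = (6 − (-6)) / (8 − 0) = 3/2,
    intercept c = (-6) − m·0 = -6.
Extremal: y(x) = (3/2) x - 6.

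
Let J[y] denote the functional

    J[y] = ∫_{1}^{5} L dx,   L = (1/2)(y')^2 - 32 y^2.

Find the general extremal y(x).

The Lagrangian is L = (1/2)(y')^2 - 32 y^2.
∂L/∂y = -64y.
∂L/∂y' = y'.
The Euler-Lagrange equation d/dx(∂L/∂y') − ∂L/∂y = 0 becomes:
    y'' + 64 y = 0
General solution: y(x) = A sin(8x) + B cos(8x), where A and B are arbitrary constants fixed by the endpoint conditions.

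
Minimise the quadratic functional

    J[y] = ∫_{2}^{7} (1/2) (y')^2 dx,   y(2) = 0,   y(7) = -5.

The Lagrangian is L = (1/2) (y')^2.
Compute ∂L/∂y = 0, ∂L/∂y' = y'.
The Euler-Lagrange equation d/dx(∂L/∂y') − ∂L/∂y = 0 reduces to
    y'' = 0.
Its general solution is
    y(x) = A x + B,
with A, B fixed by the endpoint conditions.
Applying the endpoint conditions y(2) = 0 and y(7) = -5: solve A·2 + B = 0 and A·7 + B = -5. Subtracting gives A(7 − 2) = -5 − 0, so A = -1, and B = 0 − A·2 = 2. Therefore
    y(x) = -x + 2.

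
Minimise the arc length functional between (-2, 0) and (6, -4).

Arc-length functional: J[y] = ∫ sqrt(1 + (y')^2) dx.
Lagrangian L = sqrt(1 + (y')^2) has no explicit y dependence, so ∂L/∂y = 0 and the Euler-Lagrange equation gives
    d/dx( y' / sqrt(1 + (y')^2) ) = 0  ⇒  y' / sqrt(1 + (y')^2) = const.
Hence y' is constant, so y(x) is affine.
Fitting the endpoints (-2, 0) and (6, -4):
    slope m = ((-4) − 0) / (6 − (-2)) = -1/2,
    intercept c = 0 − m·(-2) = -1.
Extremal: y(x) = (-1/2) x - 1.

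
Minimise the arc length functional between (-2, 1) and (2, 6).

Arc-length functional: J[y] = ∫ sqrt(1 + (y')^2) dx.
Lagrangian L = sqrt(1 + (y')^2) has no explicit y dependence, so ∂L/∂y = 0 and the Euler-Lagrange equation gives
    d/dx( y' / sqrt(1 + (y')^2) ) = 0  ⇒  y' / sqrt(1 + (y')^2) = const.
Hence y' is constant, so y(x) is affine.
Fitting the endpoints (-2, 1) and (2, 6):
    slope m = (6 − 1) / (2 − (-2)) = 5/4,
    intercept c = 1 − m·(-2) = 7/2.
Extremal: y(x) = (5/4) x + 7/2.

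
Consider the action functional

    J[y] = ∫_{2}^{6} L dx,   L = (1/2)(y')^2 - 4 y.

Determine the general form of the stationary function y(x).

The Lagrangian is L = (1/2)(y')^2 - 4 y.
∂L/∂y = -4.
∂L/∂y' = y'.
The Euler-Lagrange equation d/dx(∂L/∂y') − ∂L/∂y = 0 becomes:
    y'' + 4 = 0
General solution: y(x) = -2 x^2 + A x + B, where A and B are arbitrary constants fixed by the endpoint conditions.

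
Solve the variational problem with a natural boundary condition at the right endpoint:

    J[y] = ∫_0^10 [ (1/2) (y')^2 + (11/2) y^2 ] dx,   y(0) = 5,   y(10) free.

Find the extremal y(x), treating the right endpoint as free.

The Lagrangian L = (1/2) (y')^2 + (11/2) y^2 gives
    ∂L/∂y = 11 y,   ∂L/∂y' = y'.
Euler-Lagrange: y'' − 11 y = 0.
With k = sqrt(11), the general solution is
    y(x) = A cosh(sqrt(11) x) + B sinh(sqrt(11) x).
Fixed left endpoint y(0) = 5 ⇒ A = 5.
The right endpoint x = 10 is free, so the natural (transversality) condition is ∂L/∂y' |_{x=10} = 0, i.e. y'(10) = 0.
Compute y'(x) = A k sinh(k x) + B k cosh(k x), so
    y'(10) = A k sinh(k·10) + B k cosh(k·10) = 0
    ⇒ B = −A tanh(k·10) = − 5 tanh(sqrt(11)·10).
Therefore the extremal is
    y(x) = 5 cosh(sqrt(11) x) − 5 tanh(sqrt(11)·10) sinh(sqrt(11) x).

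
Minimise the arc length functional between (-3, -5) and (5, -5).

Arc-length functional: J[y] = ∫ sqrt(1 + (y')^2) dx.
Lagrangian L = sqrt(1 + (y')^2) has no explicit y dependence, so ∂L/∂y = 0 and the Euler-Lagrange equation gives
    d/dx( y' / sqrt(1 + (y')^2) ) = 0  ⇒  y' / sqrt(1 + (y')^2) = const.
Hence y' is constant, so y(x) is affine.
Fitting the endpoints (-3, -5) and (5, -5):
    slope m = ((-5) − (-5)) / (5 − (-3)) = 0,
    intercept c = (-5) − m·(-3) = -5.
Extremal: y(x) = -5.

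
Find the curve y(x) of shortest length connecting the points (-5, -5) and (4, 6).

Arc-length functional: J[y] = ∫ sqrt(1 + (y')^2) dx.
Lagrangian L = sqrt(1 + (y')^2) has no explicit y dependence, so ∂L/∂y = 0 and the Euler-Lagrange equation gives
    d/dx( y' / sqrt(1 + (y')^2) ) = 0  ⇒  y' / sqrt(1 + (y')^2) = const.
Hence y' is constant, so y(x) is affine.
Fitting the endpoints (-5, -5) and (4, 6):
    slope m = (6 − (-5)) / (4 − (-5)) = 11/9,
    intercept c = (-5) − m·(-5) = 10/9.
Extremal: y(x) = (11/9) x + 10/9.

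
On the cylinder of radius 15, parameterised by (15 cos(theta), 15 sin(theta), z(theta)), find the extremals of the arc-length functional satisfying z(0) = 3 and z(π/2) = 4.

Parameterise the cylinder of radius R = 15 as
    r(θ) = (15 cos θ, 15 sin θ, z(θ)).
The arc-length element is
    ds = sqrt(225 + (dz/dθ)^2) dθ,
so the Lagrangian is L = sqrt(225 + z'^2).
L depends on z' only, not on z or θ, so ∂L/∂z = 0 and
    ∂L/∂z' = z' / sqrt(225 + z'^2).
The Euler-Lagrange equation gives
    d/dθ( z' / sqrt(225 + z'^2) ) = 0,
so z' is constant. Integrating once:
    z(θ) = a θ + b,
a helix on the cylinder (a straight line when the cylinder is unrolled). The constants a, b are determined by the endpoint conditions.
With endpoint conditions z(0) = 3 and z(π/2) = 4: from z(0) = b we get b = 3, and a·π/2 + 3 = 4 gives a = 2/π, so
    z(θ) = (2/π) θ + 3.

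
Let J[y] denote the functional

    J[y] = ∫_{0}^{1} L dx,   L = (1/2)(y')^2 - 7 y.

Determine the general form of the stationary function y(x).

The Lagrangian is L = (1/2)(y')^2 - 7 y.
∂L/∂y = -7.
∂L/∂y' = y'.
The Euler-Lagrange equation d/dx(∂L/∂y') − ∂L/∂y = 0 becomes:
    y'' + 7 = 0
General solution: y(x) = -(7/2) x^2 + A x + B, where A and B are arbitrary constants fixed by the endpoint conditions.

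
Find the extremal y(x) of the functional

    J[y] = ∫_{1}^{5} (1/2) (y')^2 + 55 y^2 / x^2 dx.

The Lagrangian is L = (1/2) (y')^2 + 55 y^2 / x^2.
Compute ∂L/∂y = 110y/x^2, ∂L/∂y' = y'.
The Euler-Lagrange equation d/dx(∂L/∂y') − ∂L/∂y = 0 reduces to
    y'' − 110/x^2 · y = 0  (x > 0).
Its general solution is
    y(x) = A x^11 + B x^(-10),
with A, B fixed by the endpoint conditions.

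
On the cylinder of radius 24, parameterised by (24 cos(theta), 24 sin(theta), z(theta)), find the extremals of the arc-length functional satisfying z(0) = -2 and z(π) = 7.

Parameterise the cylinder of radius R = 24 as
    r(θ) = (24 cos θ, 24 sin θ, z(θ)).
The arc-length element is
    ds = sqrt(576 + (dz/dθ)^2) dθ,
so the Lagrangian is L = sqrt(576 + z'^2).
L depends on z' only, not on z or θ, so ∂L/∂z = 0 and
    ∂L/∂z' = z' / sqrt(576 + z'^2).
The Euler-Lagrange equation gives
    d/dθ( z' / sqrt(576 + z'^2) ) = 0,
so z' is constant. Integrating once:
    z(θ) = a θ + b,
a helix on the cylinder (a straight line when the cylinder is unrolled). The constants a, b are determined by the endpoint conditions.
With endpoint conditions z(0) = -2 and z(π) = 7: from z(0) = b we get b = -2, and a·π + -2 = 7 gives a = 9/π, so
    z(θ) = (9/π) θ − 2.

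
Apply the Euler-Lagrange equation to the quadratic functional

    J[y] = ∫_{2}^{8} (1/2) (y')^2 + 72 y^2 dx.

The Lagrangian is L = (1/2) (y')^2 + 72 y^2.
Compute ∂L/∂y = 144y, ∂L/∂y' = y'.
The Euler-Lagrange equation d/dx(∂L/∂y') − ∂L/∂y = 0 reduces to
    y'' − 144 y = 0.
Its general solution is
    y(x) = A e^(12x) + B e^(−12x),
with A, B fixed by the endpoint conditions.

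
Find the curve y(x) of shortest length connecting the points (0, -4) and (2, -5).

Arc-length functional: J[y] = ∫ sqrt(1 + (y')^2) dx.
Lagrangian L = sqrt(1 + (y')^2) has no explicit y dependence, so ∂L/∂y = 0 and the Euler-Lagrange equation gives
    d/dx( y' / sqrt(1 + (y')^2) ) = 0  ⇒  y' / sqrt(1 + (y')^2) = const.
Hence y' is constant, so y(x) is affine.
Fitting the endpoints (0, -4) and (2, -5):
    slope m = ((-5) − (-4)) / (2 − 0) = -1/2,
    intercept c = (-4) − m·0 = -4.
Extremal: y(x) = (-1/2) x - 4.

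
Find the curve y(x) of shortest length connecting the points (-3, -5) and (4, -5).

Arc-length functional: J[y] = ∫ sqrt(1 + (y')^2) dx.
Lagrangian L = sqrt(1 + (y')^2) has no explicit y dependence, so ∂L/∂y = 0 and the Euler-Lagrange equation gives
    d/dx( y' / sqrt(1 + (y')^2) ) = 0  ⇒  y' / sqrt(1 + (y')^2) = const.
Hence y' is constant, so y(x) is affine.
Fitting the endpoints (-3, -5) and (4, -5):
    slope m = ((-5) − (-5)) / (4 − (-3)) = 0,
    intercept c = (-5) − m·(-3) = -5.
Extremal: y(x) = -5.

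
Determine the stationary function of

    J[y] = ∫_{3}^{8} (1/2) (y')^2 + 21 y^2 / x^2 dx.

The Lagrangian is L = (1/2) (y')^2 + 21 y^2 / x^2.
Compute ∂L/∂y = 42y/x^2, ∂L/∂y' = y'.
The Euler-Lagrange equation d/dx(∂L/∂y') − ∂L/∂y = 0 reduces to
    y'' − 42/x^2 · y = 0  (x > 0).
Its general solution is
    y(x) = A x^7 + B x^(-6),
with A, B fixed by the endpoint conditions.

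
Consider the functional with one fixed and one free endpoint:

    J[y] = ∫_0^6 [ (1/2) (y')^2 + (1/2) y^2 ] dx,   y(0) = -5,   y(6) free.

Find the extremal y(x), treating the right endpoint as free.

The Lagrangian L = (1/2) (y')^2 + (1/2) y^2 gives
    ∂L/∂y = 1 y,   ∂L/∂y' = y'.
Euler-Lagrange: y'' − y = 0.
With k = 1, the general solution is
    y(x) = A cosh(x) + B sinh(x).
Fixed left endpoint y(0) = -5 ⇒ A = -5.
The right endpoint x = 6 is free, so the natural (transversality) condition is ∂L/∂y' |_{x=6} = 0, i.e. y'(6) = 0.
Compute y'(x) = A k sinh(k x) + B k cosh(k x), so
    y'(6) = A k sinh(k·6) + B k cosh(k·6) = 0
    ⇒ B = −A tanh(k·6) = 5 tanh(1·6).
Therefore the extremal is
    y(x) = −5 cosh(1 x) + 5 tanh(1·6) sinh(1 x).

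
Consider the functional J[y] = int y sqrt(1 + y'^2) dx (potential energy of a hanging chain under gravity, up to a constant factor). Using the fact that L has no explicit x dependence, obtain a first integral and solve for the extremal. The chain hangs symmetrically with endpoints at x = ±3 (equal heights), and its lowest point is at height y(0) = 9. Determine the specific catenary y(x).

The Lagrangian L(y, y') = y sqrt(1 + y'^2) has no explicit x dependence, so the Beltrami identity applies:
    L − y' ∂L/∂y' = C.
Compute ∂L/∂y' = y · y' / sqrt(1 + y'^2). Then
    L − y' ∂L/∂y'
    = y sqrt(1 + y'^2) − y · y'^2 / sqrt(1 + y'^2)
    = y (1 + y'^2 − y'^2) / sqrt(1 + y'^2)
    = y / sqrt(1 + y'^2) = C.
Squaring gives y^2 = C^2 (1 + y'^2), i.e.
    y'^2 = y^2 / C^2 − 1.
Separating variables,
    dy / sqrt(y^2 − C^2) = dx / C,
and integrating gives arccosh(y / C) = (x − a)/C, so
    y(x) = C cosh((x − a)/C),
the catenary. The constants C and a are fixed by the two endpoint conditions (and, for the hanging-chain problem, the length constraint selects C).
Now fit the given data. The endpoints x = ±3 are symmetric at equal height, so the catenary is even about its minimum: a = 0 and y(x) = C cosh(x/C). The lowest point is y(0) = C cosh(0) = C, and we are told y(0) = 9, so C = 9. Therefore
    y(x) = 9 cosh(x/9),
and at the endpoints
    y(±3) = 9 cosh(3/9).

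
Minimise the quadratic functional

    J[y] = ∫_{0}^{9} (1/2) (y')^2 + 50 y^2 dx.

The Lagrangian is L = (1/2) (y')^2 + 50 y^2.
Compute ∂L/∂y = 100y, ∂L/∂y' = y'.
The Euler-Lagrange equation d/dx(∂L/∂y') − ∂L/∂y = 0 reduces to
    y'' − 100 y = 0.
Its general solution is
    y(x) = A e^(10x) + B e^(−10x),
with A, B fixed by the endpoint conditions.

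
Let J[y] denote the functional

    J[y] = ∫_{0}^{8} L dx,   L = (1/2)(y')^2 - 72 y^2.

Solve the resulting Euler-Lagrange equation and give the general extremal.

The Lagrangian is L = (1/2)(y')^2 - 72 y^2.
∂L/∂y = -144y.
∂L/∂y' = y'.
The Euler-Lagrange equation d/dx(∂L/∂y') − ∂L/∂y = 0 becomes:
    y'' + 144 y = 0
General solution: y(x) = A sin(12x) + B cos(12x), where A and B are arbitrary constants fixed by the endpoint conditions.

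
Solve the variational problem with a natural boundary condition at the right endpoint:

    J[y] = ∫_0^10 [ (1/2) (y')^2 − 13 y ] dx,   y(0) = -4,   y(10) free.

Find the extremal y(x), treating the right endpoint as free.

The Lagrangian L = (1/2) (y')^2 − 13 y gives
    ∂L/∂y = −13,   ∂L/∂y' = y'.
Euler-Lagrange: d/dx(y') − (−13) = 0, i.e. y'' + 13 = 0, so
    y(x) = −(13/2) x^2 + C1 x + C2.
Fixed left endpoint y(0) = -4 ⇒ C2 = -4.
The right endpoint x = 10 is free, so the natural (transversality) condition is ∂L/∂y' |_{x=10} = 0, i.e. y'(10) = 0.
Compute y'(x) = −13 x + C1, so y'(10) = −130 + C1 = 0 ⇒ C1 = 130.
Therefore the extremal is
    y(x) = −(13/2) x^2 + 130 x − 4.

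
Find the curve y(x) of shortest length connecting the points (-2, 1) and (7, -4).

Arc-length functional: J[y] = ∫ sqrt(1 + (y')^2) dx.
Lagrangian L = sqrt(1 + (y')^2) has no explicit y dependence, so ∂L/∂y = 0 and the Euler-Lagrange equation gives
    d/dx( y' / sqrt(1 + (y')^2) ) = 0  ⇒  y' / sqrt(1 + (y')^2) = const.
Hence y' is constant, so y(x) is affine.
Fitting the endpoints (-2, 1) and (7, -4):
    slope m = ((-4) − 1) / (7 − (-2)) = -5/9,
    intercept c = 1 − m·(-2) = -1/9.
Extremal: y(x) = (-5/9) x - 1/9.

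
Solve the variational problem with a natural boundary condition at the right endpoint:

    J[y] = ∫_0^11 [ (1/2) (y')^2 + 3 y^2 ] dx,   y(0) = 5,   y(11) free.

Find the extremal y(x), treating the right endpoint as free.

The Lagrangian L = (1/2) (y')^2 + 3 y^2 gives
    ∂L/∂y = 6 y,   ∂L/∂y' = y'.
Euler-Lagrange: y'' − 6 y = 0.
With k = sqrt(6), the general solution is
    y(x) = A cosh(sqrt(6) x) + B sinh(sqrt(6) x).
Fixed left endpoint y(0) = 5 ⇒ A = 5.
The right endpoint x = 11 is free, so the natural (transversality) condition is ∂L/∂y' |_{x=11} = 0, i.e. y'(11) = 0.
Compute y'(x) = A k sinh(k x) + B k cosh(k x), so
    y'(11) = A k sinh(k·11) + B k cosh(k·11) = 0
    ⇒ B = −A tanh(k·11) = − 5 tanh(sqrt(6)·11).
Therefore the extremal is
    y(x) = 5 cosh(sqrt(6) x) − 5 tanh(sqrt(6)·11) sinh(sqrt(6) x).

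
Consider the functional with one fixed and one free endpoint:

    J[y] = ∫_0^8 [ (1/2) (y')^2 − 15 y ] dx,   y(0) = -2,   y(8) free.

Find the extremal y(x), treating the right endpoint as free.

The Lagrangian L = (1/2) (y')^2 − 15 y gives
    ∂L/∂y = −15,   ∂L/∂y' = y'.
Euler-Lagrange: d/dx(y') − (−15) = 0, i.e. y'' + 15 = 0, so
    y(x) = −(15/2) x^2 + C1 x + C2.
Fixed left endpoint y(0) = -2 ⇒ C2 = -2.
The right endpoint x = 8 is free, so the natural (transversality) condition is ∂L/∂y' |_{x=8} = 0, i.e. y'(8) = 0.
Compute y'(x) = −15 x + C1, so y'(8) = −120 + C1 = 0 ⇒ C1 = 120.
Therefore the extremal is
    y(x) = −(15/2) x^2 + 120 x − 2.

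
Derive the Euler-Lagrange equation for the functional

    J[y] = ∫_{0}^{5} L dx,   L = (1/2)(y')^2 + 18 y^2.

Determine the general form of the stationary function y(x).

The Lagrangian is L = (1/2)(y')^2 + 18 y^2.
∂L/∂y = 36y.
∂L/∂y' = y'.
The Euler-Lagrange equation d/dx(∂L/∂y') − ∂L/∂y = 0 becomes:
    y'' - 36 y = 0
General solution: y(x) = A e^(6x) + B e^(-6x), where A and B are arbitrary constants fixed by the endpoint conditions.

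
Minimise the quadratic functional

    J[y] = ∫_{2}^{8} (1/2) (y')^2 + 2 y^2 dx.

The Lagrangian is L = (1/2) (y')^2 + 2 y^2.
Compute ∂L/∂y = 4y, ∂L/∂y' = y'.
The Euler-Lagrange equation d/dx(∂L/∂y') − ∂L/∂y = 0 reduces to
    y'' − 4 y = 0.
Its general solution is
    y(x) = A e^(2x) + B e^(−2x),
with A, B fixed by the endpoint conditions.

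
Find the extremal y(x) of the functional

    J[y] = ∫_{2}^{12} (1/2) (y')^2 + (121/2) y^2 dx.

The Lagrangian is L = (1/2) (y')^2 + (121/2) y^2.
Compute ∂L/∂y = 121y, ∂L/∂y' = y'.
The Euler-Lagrange equation d/dx(∂L/∂y') − ∂L/∂y = 0 reduces to
    y'' − 121 y = 0.
Its general solution is
    y(x) = A e^(11x) + B e^(−11x),
with A, B fixed by the endpoint conditions.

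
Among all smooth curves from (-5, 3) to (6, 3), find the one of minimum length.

Arc-length functional: J[y] = ∫ sqrt(1 + (y')^2) dx.
Lagrangian L = sqrt(1 + (y')^2) has no explicit y dependence, so ∂L/∂y = 0 and the Euler-Lagrange equation gives
    d/dx( y' / sqrt(1 + (y')^2) ) = 0  ⇒  y' / sqrt(1 + (y')^2) = const.
Hence y' is constant, so y(x) is affine.
Fitting the endpoints (-5, 3) and (6, 3):
    slope m = (3 − 3) / (6 − (-5)) = 0,
    intercept c = 3 − m·(-5) = 3.
Extremal: y(x) = 3.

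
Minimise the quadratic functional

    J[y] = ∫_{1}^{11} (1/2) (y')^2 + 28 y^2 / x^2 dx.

The Lagrangian is L = (1/2) (y')^2 + 28 y^2 / x^2.
Compute ∂L/∂y = 56y/x^2, ∂L/∂y' = y'.
The Euler-Lagrange equation d/dx(∂L/∂y') − ∂L/∂y = 0 reduces to
    y'' − 56/x^2 · y = 0  (x > 0).
Its general solution is
    y(x) = A x^8 + B x^(-7),
with A, B fixed by the endpoint conditions.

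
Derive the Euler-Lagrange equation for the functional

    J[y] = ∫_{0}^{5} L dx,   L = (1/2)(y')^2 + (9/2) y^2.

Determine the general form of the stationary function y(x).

The Lagrangian is L = (1/2)(y')^2 + (9/2) y^2.
∂L/∂y = 9y.
∂L/∂y' = y'.
The Euler-Lagrange equation d/dx(∂L/∂y') − ∂L/∂y = 0 becomes:
    y'' - 9 y = 0
General solution: y(x) = A e^(3x) + B e^(-3x), where A and B are arbitrary constants fixed by the endpoint conditions.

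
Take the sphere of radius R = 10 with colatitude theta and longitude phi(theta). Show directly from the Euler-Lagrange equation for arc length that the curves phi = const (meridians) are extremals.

On the sphere of radius R = 10 with spherical coordinates (θ, φ), the induced metric is
    ds^2 = 100(dθ^2 + sin^2(θ) dφ^2).
Using θ as the parameter, the arc-length functional becomes
    J[φ] = ∫ 10 sqrt(1 + sin^2(θ) (dφ/dθ)^2) dθ.
So L = 10 sqrt(1 + sin^2(θ) φ'^2). Compute
    ∂L/∂φ = 0  (L has no explicit φ dependence),
    ∂L/∂φ' = 10 sin^2(θ) φ' / sqrt(1 + sin^2(θ) φ'^2).
For the candidate φ(θ) = c (constant), φ' = 0, so ∂L/∂φ' evaluated along the candidate vanishes, and ∂L/∂φ is identically zero. Hence
    d/dθ(∂L/∂φ') − ∂L/∂φ = 0
is satisfied. Therefore meridians φ = const are extremals of arc length — they are geodesics on the sphere.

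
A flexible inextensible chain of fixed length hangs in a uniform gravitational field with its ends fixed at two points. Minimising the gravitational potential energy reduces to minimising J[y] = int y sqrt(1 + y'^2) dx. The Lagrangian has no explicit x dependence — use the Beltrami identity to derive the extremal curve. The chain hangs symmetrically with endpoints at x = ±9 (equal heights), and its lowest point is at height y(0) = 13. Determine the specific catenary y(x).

The Lagrangian L(y, y') = y sqrt(1 + y'^2) has no explicit x dependence, so the Beltrami identity applies:
    L − y' ∂L/∂y' = C.
Compute ∂L/∂y' = y · y' / sqrt(1 + y'^2). Then
    L − y' ∂L/∂y'
    = y sqrt(1 + y'^2) − y · y'^2 / sqrt(1 + y'^2)
    = y (1 + y'^2 − y'^2) / sqrt(1 + y'^2)
    = y / sqrt(1 + y'^2) = C.
Squaring gives y^2 = C^2 (1 + y'^2), i.e.
    y'^2 = y^2 / C^2 − 1.
Separating variables,
    dy / sqrt(y^2 − C^2) = dx / C,
and integrating gives arccosh(y / C) = (x − a)/C, so
    y(x) = C cosh((x − a)/C),
the catenary. The constants C and a are fixed by the two endpoint conditions (and, for the hanging-chain problem, the length constraint selects C).
Now fit the given data. The endpoints x = ±9 are symmetric at equal height, so the catenary is even about its minimum: a = 0 and y(x) = C cosh(x/C). The lowest point is y(0) = C cosh(0) = C, and we are told y(0) = 13, so C = 13. Therefore
    y(x) = 13 cosh(x/13),
and at the endpoints
    y(±9) = 13 cosh(9/13).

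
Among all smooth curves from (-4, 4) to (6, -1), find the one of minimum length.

Arc-length functional: J[y] = ∫ sqrt(1 + (y')^2) dx.
Lagrangian L = sqrt(1 + (y')^2) has no explicit y dependence, so ∂L/∂y = 0 and the Euler-Lagrange equation gives
    d/dx( y' / sqrt(1 + (y')^2) ) = 0  ⇒  y' / sqrt(1 + (y')^2) = const.
Hence y' is constant, so y(x) is affine.
Fitting the endpoints (-4, 4) and (6, -1):
    slope m = ((-1) − 4) / (6 − (-4)) = -1/2,
    intercept c = 4 − m·(-4) = 2.
Extremal: y(x) = (-1/2) x + 2.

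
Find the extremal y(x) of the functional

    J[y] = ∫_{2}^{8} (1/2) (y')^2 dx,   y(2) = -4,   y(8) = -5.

The Lagrangian is L = (1/2) (y')^2.
Compute ∂L/∂y = 0, ∂L/∂y' = y'.
The Euler-Lagrange equation d/dx(∂L/∂y') − ∂L/∂y = 0 reduces to
    y'' = 0.
Its general solution is
    y(x) = A x + B,
with A, B fixed by the endpoint conditions.
Applying the endpoint conditions y(2) = -4 and y(8) = -5: solve A·2 + B = -4 and A·8 + B = -5. Subtracting gives A(8 − 2) = -5 − -4, so A = -1/6, and B = -4 − A·2 = -11/3. Therefore
    y(x) = (-1/6) x - 11/3.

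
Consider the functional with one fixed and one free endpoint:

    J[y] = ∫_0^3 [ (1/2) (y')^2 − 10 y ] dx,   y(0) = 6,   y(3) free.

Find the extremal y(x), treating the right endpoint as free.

The Lagrangian L = (1/2) (y')^2 − 10 y gives
    ∂L/∂y = −10,   ∂L/∂y' = y'.
Euler-Lagrange: d/dx(y') − (−10) = 0, i.e. y'' + 10 = 0, so
    y(x) = −(10/2) x^2 + C1 x + C2.
Fixed left endpoint y(0) = 6 ⇒ C2 = 6.
The right endpoint x = 3 is free, so the natural (transversality) condition is ∂L/∂y' |_{x=3} = 0, i.e. y'(3) = 0.
Compute y'(x) = −10 x + C1, so y'(3) = −30 + C1 = 0 ⇒ C1 = 30.
Therefore the extremal is
    y(x) = −5 x^2 + 30 x + 6.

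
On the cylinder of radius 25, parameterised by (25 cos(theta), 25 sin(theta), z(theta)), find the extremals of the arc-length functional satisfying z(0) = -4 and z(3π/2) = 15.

Parameterise the cylinder of radius R = 25 as
    r(θ) = (25 cos θ, 25 sin θ, z(θ)).
The arc-length element is
    ds = sqrt(625 + (dz/dθ)^2) dθ,
so the Lagrangian is L = sqrt(625 + z'^2).
L depends on z' only, not on z or θ, so ∂L/∂z = 0 and
    ∂L/∂z' = z' / sqrt(625 + z'^2).
The Euler-Lagrange equation gives
    d/dθ( z' / sqrt(625 + z'^2) ) = 0,
so z' is constant. Integrating once:
    z(θ) = a θ + b,
a helix on the cylinder (a straight line when the cylinder is unrolled). The constants a, b are determined by the endpoint conditions.
With endpoint conditions z(0) = -4 and z(3π/2) = 15: from z(0) = b we get b = -4, and a·3π/2 + -4 = 15 gives a = 38/(3π), so
    z(θ) = (38/(3π)) θ − 4.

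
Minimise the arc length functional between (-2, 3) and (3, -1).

Arc-length functional: J[y] = ∫ sqrt(1 + (y')^2) dx.
Lagrangian L = sqrt(1 + (y')^2) has no explicit y dependence, so ∂L/∂y = 0 and the Euler-Lagrange equation gives
    d/dx( y' / sqrt(1 + (y')^2) ) = 0  ⇒  y' / sqrt(1 + (y')^2) = const.
Hence y' is constant, so y(x) is affine.
Fitting the endpoints (-2, 3) and (3, -1):
    slope m = ((-1) − 3) / (3 − (-2)) = -4/5,
    intercept c = 3 − m·(-2) = 7/5.
Extremal: y(x) = (-4/5) x + 7/5.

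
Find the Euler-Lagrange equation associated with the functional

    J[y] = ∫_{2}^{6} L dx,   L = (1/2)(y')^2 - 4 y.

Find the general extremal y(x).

The Lagrangian is L = (1/2)(y')^2 - 4 y.
∂L/∂y = -4.
∂L/∂y' = y'.
The Euler-Lagrange equation d/dx(∂L/∂y') − ∂L/∂y = 0 becomes:
    y'' + 4 = 0
General solution: y(x) = -2 x^2 + A x + B, where A and B are arbitrary constants fixed by the endpoint conditions.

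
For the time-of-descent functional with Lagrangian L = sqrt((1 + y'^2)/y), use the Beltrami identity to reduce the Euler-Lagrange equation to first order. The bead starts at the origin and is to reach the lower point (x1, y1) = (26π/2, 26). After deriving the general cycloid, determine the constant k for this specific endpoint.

The Lagrangian L = sqrt((1 + y'^2) / y) has no explicit x dependence, so the Beltrami identity applies:
    L − y' ∂L/∂y' = C.
Compute ∂L/∂y' = y' / sqrt(y (1 + y'^2)).
Substitute:
    sqrt((1 + y'^2)/y) − y'·y' / sqrt(y (1 + y'^2))
    = (1 + y'^2) / sqrt(y (1 + y'^2)) − y'^2 / sqrt(y (1 + y'^2))
    = 1 / sqrt(y (1 + y'^2)) = C.
Squaring and rearranging gives the first integral
    y (1 + y'^2) = 1/C^2 =: k   (constant).
Solving this first-order ODE by the substitution
    y = (k/2)(1 − cos θ)
yields the cycloid parameterisation
    x(θ) = (k/2)(θ − sin θ),   y(θ) = (k/2)(1 − cos θ).
The constant k is fixed by the endpoint condition.
Now fit the given lower endpoint (x1, y1) = (26π/2, 26). At the bottom of the first arch (θ = π), the parametric equations give
    y(π) = (k/2)(1 − cos π) = k,
    x(π) = (k/2)(π − sin π) = kπ/2.
Matching y(π) = 26 gives k = 26, consistent with x(π) = 26π/2. Therefore the specific cycloid is
    x(θ) = (26/2)(θ − sin θ),   y(θ) = (26/2)(1 − cos θ).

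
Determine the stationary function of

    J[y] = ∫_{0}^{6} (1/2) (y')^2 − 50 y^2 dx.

The Lagrangian is L = (1/2) (y')^2 − 50 y^2.
Compute ∂L/∂y = -100y, ∂L/∂y' = y'.
The Euler-Lagrange equation d/dx(∂L/∂y') − ∂L/∂y = 0 reduces to
    y'' + 100 y = 0.
Its general solution is
    y(x) = A sin(10x) + B cos(10x),
with A, B fixed by the endpoint conditions.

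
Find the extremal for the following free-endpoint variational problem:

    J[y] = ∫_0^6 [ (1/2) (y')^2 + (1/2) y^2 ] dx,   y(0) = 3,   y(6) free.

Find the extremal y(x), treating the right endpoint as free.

The Lagrangian L = (1/2) (y')^2 + (1/2) y^2 gives
    ∂L/∂y = 1 y,   ∂L/∂y' = y'.
Euler-Lagrange: y'' − y = 0.
With k = 1, the general solution is
    y(x) = A cosh(x) + B sinh(x).
Fixed left endpoint y(0) = 3 ⇒ A = 3.
The right endpoint x = 6 is free, so the natural (transversality) condition is ∂L/∂y' |_{x=6} = 0, i.e. y'(6) = 0.
Compute y'(x) = A k sinh(k x) + B k cosh(k x), so
    y'(6) = A k sinh(k·6) + B k cosh(k·6) = 0
    ⇒ B = −A tanh(k·6) = − 3 tanh(1·6).
Therefore the extremal is
    y(x) = 3 cosh(1 x) − 3 tanh(1·6) sinh(1 x).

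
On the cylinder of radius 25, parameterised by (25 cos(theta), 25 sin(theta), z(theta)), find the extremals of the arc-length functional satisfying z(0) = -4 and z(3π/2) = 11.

Parameterise the cylinder of radius R = 25 as
    r(θ) = (25 cos θ, 25 sin θ, z(θ)).
The arc-length element is
    ds = sqrt(625 + (dz/dθ)^2) dθ,
so the Lagrangian is L = sqrt(625 + z'^2).
L depends on z' only, not on z or θ, so ∂L/∂z = 0 and
    ∂L/∂z' = z' / sqrt(625 + z'^2).
The Euler-Lagrange equation gives
    d/dθ( z' / sqrt(625 + z'^2) ) = 0,
so z' is constant. Integrating once:
    z(θ) = a θ + b,
a helix on the cylinder (a straight line when the cylinder is unrolled). The constants a, b are determined by the endpoint conditions.
With endpoint conditions z(0) = -4 and z(3π/2) = 11: from z(0) = b we get b = -4, and a·3π/2 + -4 = 11 gives a = 10/π, so
    z(θ) = (10/π) θ − 4.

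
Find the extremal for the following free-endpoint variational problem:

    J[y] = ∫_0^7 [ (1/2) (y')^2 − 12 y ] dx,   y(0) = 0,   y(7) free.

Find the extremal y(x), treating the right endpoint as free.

The Lagrangian L = (1/2) (y')^2 − 12 y gives
    ∂L/∂y = −12,   ∂L/∂y' = y'.
Euler-Lagrange: d/dx(y') − (−12) = 0, i.e. y'' + 12 = 0, so
    y(x) = −(12/2) x^2 + C1 x + C2.
Fixed left endpoint y(0) = 0 ⇒ C2 = 0.
The right endpoint x = 7 is free, so the natural (transversality) condition is ∂L/∂y' |_{x=7} = 0, i.e. y'(7) = 0.
Compute y'(x) = −12 x + C1, so y'(7) = −84 + C1 = 0 ⇒ C1 = 84.
Therefore the extremal is
    y(x) = −6 x^2 + 84 x.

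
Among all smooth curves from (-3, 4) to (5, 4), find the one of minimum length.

Arc-length functional: J[y] = ∫ sqrt(1 + (y')^2) dx.
Lagrangian L = sqrt(1 + (y')^2) has no explicit y dependence, so ∂L/∂y = 0 and the Euler-Lagrange equation gives
    d/dx( y' / sqrt(1 + (y')^2) ) = 0  ⇒  y' / sqrt(1 + (y')^2) = const.
Hence y' is constant, so y(x) is affine.
Fitting the endpoints (-3, 4) and (5, 4):
    slope m = (4 − 4) / (5 − (-3)) = 0,
    intercept c = 4 − m·(-3) = 4.
Extremal: y(x) = 4.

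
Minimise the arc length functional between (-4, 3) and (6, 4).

Arc-length functional: J[y] = ∫ sqrt(1 + (y')^2) dx.
Lagrangian L = sqrt(1 + (y')^2) has no explicit y dependence, so ∂L/∂y = 0 and the Euler-Lagrange equation gives
    d/dx( y' / sqrt(1 + (y')^2) ) = 0  ⇒  y' / sqrt(1 + (y')^2) = const.
Hence y' is constant, so y(x) is affine.
Fitting the endpoints (-4, 3) and (6, 4):
    slope m = (4 − 3) / (6 − (-4)) = 1/10,
    intercept c = 3 − m·(-4) = 17/5.
Extremal: y(x) = (1/10) x + 17/5.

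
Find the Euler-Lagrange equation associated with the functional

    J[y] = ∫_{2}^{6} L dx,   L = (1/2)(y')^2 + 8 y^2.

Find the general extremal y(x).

The Lagrangian is L = (1/2)(y')^2 + 8 y^2.
∂L/∂y = 16y.
∂L/∂y' = y'.
The Euler-Lagrange equation d/dx(∂L/∂y') − ∂L/∂y = 0 becomes:
    y'' - 16 y = 0
General solution: y(x) = A e^(4x) + B e^(-4x), where A and B are arbitrary constants fixed by the endpoint conditions.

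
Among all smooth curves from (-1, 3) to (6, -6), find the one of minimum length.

Arc-length functional: J[y] = ∫ sqrt(1 + (y')^2) dx.
Lagrangian L = sqrt(1 + (y')^2) has no explicit y dependence, so ∂L/∂y = 0 and the Euler-Lagrange equation gives
    d/dx( y' / sqrt(1 + (y')^2) ) = 0  ⇒  y' / sqrt(1 + (y')^2) = const.
Hence y' is constant, so y(x) is affine.
Fitting the endpoints (-1, 3) and (6, -6):
    slope m = ((-6) − 3) / (6 − (-1)) = -9/7,
    intercept c = 3 − m·(-1) = 12/7.
Extremal: y(x) = (-9/7) x + 12/7.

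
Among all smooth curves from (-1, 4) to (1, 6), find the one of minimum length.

Arc-length functional: J[y] = ∫ sqrt(1 + (y')^2) dx.
Lagrangian L = sqrt(1 + (y')^2) has no explicit y dependence, so ∂L/∂y = 0 and the Euler-Lagrange equation gives
    d/dx( y' / sqrt(1 + (y')^2) ) = 0  ⇒  y' / sqrt(1 + (y')^2) = const.
Hence y' is constant, so y(x) is affine.
Fitting the endpoints (-1, 4) and (1, 6):
    slope m = (6 − 4) / (1 − (-1)) = 1,
    intercept c = 4 − m·(-1) = 5.
Extremal: y(x) = x + 5.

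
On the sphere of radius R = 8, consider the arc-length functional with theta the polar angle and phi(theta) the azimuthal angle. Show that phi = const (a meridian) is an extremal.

On the sphere of radius R = 8 with spherical coordinates (θ, φ), the induced metric is
    ds^2 = 64(dθ^2 + sin^2(θ) dφ^2).
Using θ as the parameter, the arc-length functional becomes
    J[φ] = ∫ 8 sqrt(1 + sin^2(θ) (dφ/dθ)^2) dθ.
So L = 8 sqrt(1 + sin^2(θ) φ'^2). Compute
    ∂L/∂φ = 0  (L has no explicit φ dependence),
    ∂L/∂φ' = 8 sin^2(θ) φ' / sqrt(1 + sin^2(θ) φ'^2).
For the candidate φ(θ) = c (constant), φ' = 0, so ∂L/∂φ' evaluated along the candidate vanishes, and ∂L/∂φ is identically zero. Hence
    d/dθ(∂L/∂φ') − ∂L/∂φ = 0
is satisfied. Therefore meridians φ = const are extremals of arc length — they are geodesics on the sphere.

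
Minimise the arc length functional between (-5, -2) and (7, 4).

Arc-length functional: J[y] = ∫ sqrt(1 + (y')^2) dx.
Lagrangian L = sqrt(1 + (y')^2) has no explicit y dependence, so ∂L/∂y = 0 and the Euler-Lagrange equation gives
    d/dx( y' / sqrt(1 + (y')^2) ) = 0  ⇒  y' / sqrt(1 + (y')^2) = const.
Hence y' is constant, so y(x) is affine.
Fitting the endpoints (-5, -2) and (7, 4):
    slope m = (4 − (-2)) / (7 − (-5)) = 1/2,
    intercept c = (-2) − m·(-5) = 1/2.
Extremal: y(x) = (1/2) x + 1/2.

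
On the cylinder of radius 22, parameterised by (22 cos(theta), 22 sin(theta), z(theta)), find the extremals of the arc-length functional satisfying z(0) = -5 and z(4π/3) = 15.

Parameterise the cylinder of radius R = 22 as
    r(θ) = (22 cos θ, 22 sin θ, z(θ)).
The arc-length element is
    ds = sqrt(484 + (dz/dθ)^2) dθ,
so the Lagrangian is L = sqrt(484 + z'^2).
L depends on z' only, not on z or θ, so ∂L/∂z = 0 and
    ∂L/∂z' = z' / sqrt(484 + z'^2).
The Euler-Lagrange equation gives
    d/dθ( z' / sqrt(484 + z'^2) ) = 0,
so z' is constant. Integrating once:
    z(θ) = a θ + b,
a helix on the cylinder (a straight line when the cylinder is unrolled). The constants a, b are determined by the endpoint conditions.
With endpoint conditions z(0) = -5 and z(4π/3) = 15: from z(0) = b we get b = -5, and a·4π/3 + -5 = 15 gives a = 15/π, so
    z(θ) = (15/π) θ − 5.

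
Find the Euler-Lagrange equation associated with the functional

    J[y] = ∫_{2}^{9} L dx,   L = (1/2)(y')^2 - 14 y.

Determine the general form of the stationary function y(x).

The Lagrangian is L = (1/2)(y')^2 - 14 y.
∂L/∂y = -14.
∂L/∂y' = y'.
The Euler-Lagrange equation d/dx(∂L/∂y') − ∂L/∂y = 0 becomes:
    y'' + 14 = 0
General solution: y(x) = -7 x^2 + A x + B, where A and B are arbitrary constants fixed by the endpoint conditions.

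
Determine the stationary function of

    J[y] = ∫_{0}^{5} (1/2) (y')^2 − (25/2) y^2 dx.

The Lagrangian is L = (1/2) (y')^2 − (25/2) y^2.
Compute ∂L/∂y = -25y, ∂L/∂y' = y'.
The Euler-Lagrange equation d/dx(∂L/∂y') − ∂L/∂y = 0 reduces to
    y'' + 25 y = 0.
Its general solution is
    y(x) = A sin(5x) + B cos(5x),
with A, B fixed by the endpoint conditions.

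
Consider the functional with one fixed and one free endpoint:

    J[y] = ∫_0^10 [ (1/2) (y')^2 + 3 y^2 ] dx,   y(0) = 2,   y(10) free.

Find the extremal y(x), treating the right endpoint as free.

The Lagrangian L = (1/2) (y')^2 + 3 y^2 gives
    ∂L/∂y = 6 y,   ∂L/∂y' = y'.
Euler-Lagrange: y'' − 6 y = 0.
With k = sqrt(6), the general solution is
    y(x) = A cosh(sqrt(6) x) + B sinh(sqrt(6) x).
Fixed left endpoint y(0) = 2 ⇒ A = 2.
The right endpoint x = 10 is free, so the natural (transversality) condition is ∂L/∂y' |_{x=10} = 0, i.e. y'(10) = 0.
Compute y'(x) = A k sinh(k x) + B k cosh(k x), so
    y'(10) = A k sinh(k·10) + B k cosh(k·10) = 0
    ⇒ B = −A tanh(k·10) = − 2 tanh(sqrt(6)·10).
Therefore the extremal is
    y(x) = 2 cosh(sqrt(6) x) − 2 tanh(sqrt(6)·10) sinh(sqrt(6) x).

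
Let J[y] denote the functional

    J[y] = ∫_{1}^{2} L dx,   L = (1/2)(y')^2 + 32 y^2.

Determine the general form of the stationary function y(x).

The Lagrangian is L = (1/2)(y')^2 + 32 y^2.
∂L/∂y = 64y.
∂L/∂y' = y'.
The Euler-Lagrange equation d/dx(∂L/∂y') − ∂L/∂y = 0 becomes:
    y'' - 64 y = 0
General solution: y(x) = A e^(8x) + B e^(-8x), where A and B are arbitrary constants fixed by the endpoint conditions.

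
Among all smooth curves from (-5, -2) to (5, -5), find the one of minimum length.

Arc-length functional: J[y] = ∫ sqrt(1 + (y')^2) dx.
Lagrangian L = sqrt(1 + (y')^2) has no explicit y dependence, so ∂L/∂y = 0 and the Euler-Lagrange equation gives
    d/dx( y' / sqrt(1 + (y')^2) ) = 0  ⇒  y' / sqrt(1 + (y')^2) = const.
Hence y' is constant, so y(x) is affine.
Fitting the endpoints (-5, -2) and (5, -5):
    slope m = ((-5) − (-2)) / (5 − (-5)) = -3/10,
    intercept c = (-2) − m·(-5) = -7/2.
Extremal: y(x) = (-3/10) x - 7/2.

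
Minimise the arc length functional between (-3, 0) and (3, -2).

Arc-length functional: J[y] = ∫ sqrt(1 + (y')^2) dx.
Lagrangian L = sqrt(1 + (y')^2) has no explicit y dependence, so ∂L/∂y = 0 and the Euler-Lagrange equation gives
    d/dx( y' / sqrt(1 + (y')^2) ) = 0  ⇒  y' / sqrt(1 + (y')^2) = const.
Hence y' is constant, so y(x) is affine.
Fitting the endpoints (-3, 0) and (3, -2):
    slope m = ((-2) − 0) / (3 − (-3)) = -1/3,
    intercept c = 0 − m·(-3) = -1.
Extremal: y(x) = (-1/3) x - 1.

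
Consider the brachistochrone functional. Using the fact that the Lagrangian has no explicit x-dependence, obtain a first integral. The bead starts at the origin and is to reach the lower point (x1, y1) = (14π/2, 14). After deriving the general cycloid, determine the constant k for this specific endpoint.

The Lagrangian L = sqrt((1 + y'^2) / y) has no explicit x dependence, so the Beltrami identity applies:
    L − y' ∂L/∂y' = C.
Compute ∂L/∂y' = y' / sqrt(y (1 + y'^2)).
Substitute:
    sqrt((1 + y'^2)/y) − y'·y' / sqrt(y (1 + y'^2))
    = (1 + y'^2) / sqrt(y (1 + y'^2)) − y'^2 / sqrt(y (1 + y'^2))
    = 1 / sqrt(y (1 + y'^2)) = C.
Squaring and rearranging gives the first integral
    y (1 + y'^2) = 1/C^2 =: k   (constant).
Solving this first-order ODE by the substitution
    y = (k/2)(1 − cos θ)
yields the cycloid parameterisation
    x(θ) = (k/2)(θ − sin θ),   y(θ) = (k/2)(1 − cos θ).
The constant k is fixed by the endpoint condition.
Now fit the given lower endpoint (x1, y1) = (14π/2, 14). At the bottom of the first arch (θ = π), the parametric equations give
    y(π) = (k/2)(1 − cos π) = k,
    x(π) = (k/2)(π − sin π) = kπ/2.
Matching y(π) = 14 gives k = 14, consistent with x(π) = 14π/2. Therefore the specific cycloid is
    x(θ) = (14/2)(θ − sin θ),   y(θ) = (14/2)(1 − cos θ).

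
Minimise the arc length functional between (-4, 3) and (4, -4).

Arc-length functional: J[y] = ∫ sqrt(1 + (y')^2) dx.
Lagrangian L = sqrt(1 + (y')^2) has no explicit y dependence, so ∂L/∂y = 0 and the Euler-Lagrange equation gives
    d/dx( y' / sqrt(1 + (y')^2) ) = 0  ⇒  y' / sqrt(1 + (y')^2) = const.
Hence y' is constant, so y(x) is affine.
Fitting the endpoints (-4, 3) and (4, -4):
    slope m = ((-4) − 3) / (4 − (-4)) = -7/8,
    intercept c = 3 − m·(-4) = -1/2.
Extremal: y(x) = (-7/8) x - 1/2.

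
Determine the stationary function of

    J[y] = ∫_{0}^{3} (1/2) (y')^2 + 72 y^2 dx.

The Lagrangian is L = (1/2) (y')^2 + 72 y^2.
Compute ∂L/∂y = 144y, ∂L/∂y' = y'.
The Euler-Lagrange equation d/dx(∂L/∂y') − ∂L/∂y = 0 reduces to
    y'' − 144 y = 0.
Its general solution is
    y(x) = A e^(12x) + B e^(−12x),
with A, B fixed by the endpoint conditions.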